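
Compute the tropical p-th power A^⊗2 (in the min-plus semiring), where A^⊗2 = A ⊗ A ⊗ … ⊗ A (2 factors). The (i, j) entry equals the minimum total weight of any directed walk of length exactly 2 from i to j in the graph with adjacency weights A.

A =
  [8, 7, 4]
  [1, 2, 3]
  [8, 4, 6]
A^⊗2 =
  [8, 8, 10]
  [3, 4, 5]
  [5, 6, 7]

Each entry (A^⊗2)_ij equals the minimum over all length-2 walks i = v_0 → v_1 → … → v_2 = j of Σ_t A[v_t][v_{t+1}]. For example, for (i, j) = (0, 2) we minimise over 3 possible intermediate vertex sequences; the minimum is 10, attained along the walk 0 → 1 → 2.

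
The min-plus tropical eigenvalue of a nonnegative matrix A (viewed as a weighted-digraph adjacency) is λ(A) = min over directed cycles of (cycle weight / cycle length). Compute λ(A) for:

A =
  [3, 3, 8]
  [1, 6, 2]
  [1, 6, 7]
λ(A) = 2

Enumerate directed cycles and compute their means (weight / length). Sample:
  cycle 0 → 0: weight = 3, length = 1, mean = 3/1 ≈ 3.000
  cycle 1 → 1: weight = 6, length = 1, mean = 6/1 ≈ 6.000
  cycle 2 → 2: weight = 7, length = 1, mean = 7/1 ≈ 7.000
  cycle 0 → 1 → 0: weight = 4, length = 2, mean = 4/2 ≈ 2.000
  cycle 0 → 2 → 0: weight = 9, length = 2, mean = 9/2 ≈ 4.500
  cycle 1 → 0 → 1: weight = 4, length = 2, mean = 4/2 ≈ 2.000
Minimum mean = 2.000, attained e.g. along the cycle 0 → 1 → 0 with weight 4 and length 2. So λ(A) = 4/2 = 2.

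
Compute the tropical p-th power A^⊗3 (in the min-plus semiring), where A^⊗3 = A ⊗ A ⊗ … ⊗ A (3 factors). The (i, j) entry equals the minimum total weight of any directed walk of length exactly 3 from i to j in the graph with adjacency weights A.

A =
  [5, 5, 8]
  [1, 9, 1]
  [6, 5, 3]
A^⊗3 =
  [11, 11, 9]
  [7, 9, 7]
  [9, 11, 9]

Each entry (A^⊗3)_ij equals the minimum over all length-3 walks i = v_0 → v_1 → … → v_3 = j of Σ_t A[v_t][v_{t+1}]. For example, for (i, j) = (0, 2) we minimise over 9 possible intermediate vertex sequences; the minimum is 9, attained along the walk 0 → 1 → 2 → 2.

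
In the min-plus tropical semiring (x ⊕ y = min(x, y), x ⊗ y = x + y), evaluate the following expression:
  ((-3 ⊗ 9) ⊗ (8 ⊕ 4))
((-3 ⊗ 9) ⊗ (8 ⊕ 4)) = 10

Expand innermost to outermost. Recall ⊕ takes the minimum of its arguments and ⊗ takes their sum. Working out the expression ((-3 ⊗ 9) ⊗ (8 ⊕ 4)) gives 10.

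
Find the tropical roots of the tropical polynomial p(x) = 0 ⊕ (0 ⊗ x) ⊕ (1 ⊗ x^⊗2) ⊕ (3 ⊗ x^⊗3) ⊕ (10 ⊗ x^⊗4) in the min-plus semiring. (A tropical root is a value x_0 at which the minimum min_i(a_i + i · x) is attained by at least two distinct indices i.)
Roots: {-7, -2, -1, 0}

Each tropical root is a break point of the lower envelope of the lines y = a_i + i · x (there are 5 lines, with slopes 0, 1, ..., 4). Only the lines that attain the minimum somewhere contribute to roots; other lines are dominated. Here the surviving (envelope) indices are i = 4, i = 3, i = 2, i = 1, i = 0.
Intersections between consecutive envelope lines give the roots: for adjacent envelope indices i < j the intersection is x = (a_i − a_j) / (j − i). Reading off the sorted break points: {-7, -2, -1, 0}.
Verification: at each break x_0, at least two indices attain the minimum of min_i(a_i + i · x_0).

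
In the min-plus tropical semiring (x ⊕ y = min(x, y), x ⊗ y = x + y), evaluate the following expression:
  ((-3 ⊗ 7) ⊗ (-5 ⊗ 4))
((-3 ⊗ 7) ⊗ (-5 ⊗ 4)) = 3

Expand innermost to outermost. Recall ⊕ takes the minimum of its arguments and ⊗ takes their sum. Working out the expression ((-3 ⊗ 7) ⊗ (-5 ⊗ 4)) gives 3.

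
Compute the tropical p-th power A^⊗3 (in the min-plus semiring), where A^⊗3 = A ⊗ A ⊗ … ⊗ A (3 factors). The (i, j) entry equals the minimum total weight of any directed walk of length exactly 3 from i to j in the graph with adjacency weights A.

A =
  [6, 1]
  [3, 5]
A^⊗3 =
  [9, 5]
  [7, 9]

Each entry (A^⊗3)_ij equals the minimum over all length-3 walks i = v_0 → v_1 → … → v_3 = j of Σ_t A[v_t][v_{t+1}]. For example, for (i, j) = (0, 1) we minimise over 4 possible intermediate vertex sequences; the minimum is 5, attained along the walk 0 → 1 → 0 → 1.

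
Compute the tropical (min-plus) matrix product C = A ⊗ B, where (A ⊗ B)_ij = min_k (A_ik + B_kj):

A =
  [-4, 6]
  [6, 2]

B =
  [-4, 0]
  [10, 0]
A ⊗ B =
  [-8, -4]
  [2, 2]

Apply the min-plus product entry-by-entry:
  C[0][0] = min over k of (A[0][0] + B[0][0] = -4 + -4 = -8, A[0][1] + B[1][0] = 6 + 10 = 16) = -8 (attained at k = 0)
  C[0][1] = min over k of (A[0][0] + B[0][1] = -4 + 0 = -4, A[0][1] + B[1][1] = 6 + 0 = 6) = -4 (attained at k = 0)
  C[1][0] = min over k of (A[1][0] + B[0][0] = 6 + -4 = 2, A[1][1] + B[1][0] = 2 + 10 = 12) = 2 (attained at k = 0)
  C[1][1] = min over k of (A[1][0] + B[0][1] = 6 + 0 = 6, A[1][1] + B[1][1] = 2 + 0 = 2) = 2 (attained at k = 1)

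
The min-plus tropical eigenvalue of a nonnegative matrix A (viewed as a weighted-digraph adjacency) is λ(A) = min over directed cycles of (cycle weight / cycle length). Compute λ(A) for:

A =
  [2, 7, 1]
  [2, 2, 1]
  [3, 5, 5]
λ(A) = 2

Enumerate directed cycles and compute their means (weight / length). Sample:
  cycle 0 → 0: weight = 2, length = 1, mean = 2/1 ≈ 2.000
  cycle 1 → 1: weight = 2, length = 1, mean = 2/1 ≈ 2.000
  cycle 2 → 2: weight = 5, length = 1, mean = 5/1 ≈ 5.000
  cycle 0 → 1 → 0: weight = 9, length = 2, mean = 9/2 ≈ 4.500
  cycle 0 → 2 → 0: weight = 4, length = 2, mean = 4/2 ≈ 2.000
  cycle 1 → 0 → 1: weight = 9, length = 2, mean = 9/2 ≈ 4.500
Minimum mean = 2.000, attained e.g. along the cycle 0 → 0 with weight 2 and length 1. So λ(A) = 2/1 = 2.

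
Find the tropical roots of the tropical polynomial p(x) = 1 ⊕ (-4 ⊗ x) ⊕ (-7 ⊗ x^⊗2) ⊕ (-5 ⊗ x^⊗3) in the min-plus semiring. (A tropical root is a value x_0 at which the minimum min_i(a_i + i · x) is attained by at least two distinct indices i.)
Roots: {-2, 3, 5}

Each tropical root is a break point of the lower envelope of the lines y = a_i + i · x (there are 4 lines, with slopes 0, 1, ..., 3). Only the lines that attain the minimum somewhere contribute to roots; other lines are dominated. Here the surviving (envelope) indices are i = 3, i = 2, i = 1, i = 0.
Intersections between consecutive envelope lines give the roots: for adjacent envelope indices i < j the intersection is x = (a_i − a_j) / (j − i). Reading off the sorted break points: {-2, 3, 5}.
Verification: at each break x_0, at least two indices attain the minimum of min_i(a_i + i · x_0).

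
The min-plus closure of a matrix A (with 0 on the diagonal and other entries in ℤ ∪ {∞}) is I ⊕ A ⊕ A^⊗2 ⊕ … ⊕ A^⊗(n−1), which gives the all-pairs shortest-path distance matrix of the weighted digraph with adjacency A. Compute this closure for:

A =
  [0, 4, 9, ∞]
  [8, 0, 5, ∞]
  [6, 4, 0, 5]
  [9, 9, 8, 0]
Closure =
  [0, 4, 9, 14]
  [8, 0, 5, 10]
  [6, 4, 0, 5]
  [9, 9, 8, 0]

This is the Floyd-Warshall all-pairs shortest-path computation. For each intermediate vertex k = 0, 1, …, 3, update dist[i][j] ← min(dist[i][j], dist[i][k] + dist[k][j]). The final matrix gives, for each (i, j), the minimum total weight of any directed path from i to j (possibly empty when i = j).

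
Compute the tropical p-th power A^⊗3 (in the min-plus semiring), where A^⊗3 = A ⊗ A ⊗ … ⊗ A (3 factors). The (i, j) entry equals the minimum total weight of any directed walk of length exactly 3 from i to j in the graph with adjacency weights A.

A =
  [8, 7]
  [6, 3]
A^⊗3 =
  [16, 13]
  [12, 9]

Each entry (A^⊗3)_ij equals the minimum over all length-3 walks i = v_0 → v_1 → … → v_3 = j of Σ_t A[v_t][v_{t+1}]. For example, for (i, j) = (0, 1) we minimise over 4 possible intermediate vertex sequences; the minimum is 13, attained along the walk 0 → 1 → 1 → 1.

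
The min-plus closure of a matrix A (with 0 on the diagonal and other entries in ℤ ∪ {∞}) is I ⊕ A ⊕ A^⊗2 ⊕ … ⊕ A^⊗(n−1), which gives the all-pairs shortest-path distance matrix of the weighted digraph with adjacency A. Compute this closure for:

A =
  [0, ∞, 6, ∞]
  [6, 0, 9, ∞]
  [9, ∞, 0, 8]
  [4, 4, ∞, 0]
Closure =
  [0, 18, 6, 14]
  [6, 0, 9, 17]
  [9, 12, 0, 8]
  [4, 4, 10, 0]

This is the Floyd-Warshall all-pairs shortest-path computation. For each intermediate vertex k = 0, 1, …, 3, update dist[i][j] ← min(dist[i][j], dist[i][k] + dist[k][j]). The final matrix gives, for each (i, j), the minimum total weight of any directed path from i to j (possibly empty when i = j).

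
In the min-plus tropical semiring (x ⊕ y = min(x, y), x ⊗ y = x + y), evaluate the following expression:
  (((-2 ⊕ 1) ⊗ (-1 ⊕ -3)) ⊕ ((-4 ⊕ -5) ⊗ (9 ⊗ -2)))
(((-2 ⊕ 1) ⊗ (-1 ⊕ -3)) ⊕ ((-4 ⊕ -5) ⊗ (9 ⊗ -2))) = -5

Expand innermost to outermost. Recall ⊕ takes the minimum of its arguments and ⊗ takes their sum. Working out the expression (((-2 ⊕ 1) ⊗ (-1 ⊕ -3)) ⊕ ((-4 ⊕ -5) ⊗ (9 ⊗ -2))) gives -5.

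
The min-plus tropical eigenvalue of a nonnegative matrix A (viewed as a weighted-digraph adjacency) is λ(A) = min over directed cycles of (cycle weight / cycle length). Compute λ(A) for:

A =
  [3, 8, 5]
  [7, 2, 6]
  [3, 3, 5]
λ(A) = 2

Enumerate directed cycles and compute their means (weight / length). Sample:
  cycle 0 → 0: weight = 3, length = 1, mean = 3/1 ≈ 3.000
  cycle 1 → 1: weight = 2, length = 1, mean = 2/1 ≈ 2.000
  cycle 2 → 2: weight = 5, length = 1, mean = 5/1 ≈ 5.000
  cycle 0 → 1 → 0: weight = 15, length = 2, mean = 15/2 ≈ 7.500
  cycle 0 → 2 → 0: weight = 8, length = 2, mean = 8/2 ≈ 4.000
  cycle 1 → 0 → 1: weight = 15, length = 2, mean = 15/2 ≈ 7.500
Minimum mean = 2.000, attained e.g. along the cycle 1 → 1 with weight 2 and length 1. So λ(A) = 2/1 = 2.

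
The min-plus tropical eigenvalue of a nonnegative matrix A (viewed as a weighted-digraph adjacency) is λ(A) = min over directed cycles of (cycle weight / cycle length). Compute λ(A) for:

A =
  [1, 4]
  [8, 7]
λ(A) = 1

Enumerate directed cycles and compute their means (weight / length). Sample:
  cycle 0 → 0: weight = 1, length = 1, mean = 1/1 ≈ 1.000
  cycle 1 → 1: weight = 7, length = 1, mean = 7/1 ≈ 7.000
  cycle 0 → 1 → 0: weight = 12, length = 2, mean = 12/2 ≈ 6.000
  cycle 1 → 0 → 1: weight = 12, length = 2, mean = 12/2 ≈ 6.000
Minimum mean = 1.000, attained e.g. along the cycle 0 → 0 with weight 1 and length 1. So λ(A) = 1/1 = 1.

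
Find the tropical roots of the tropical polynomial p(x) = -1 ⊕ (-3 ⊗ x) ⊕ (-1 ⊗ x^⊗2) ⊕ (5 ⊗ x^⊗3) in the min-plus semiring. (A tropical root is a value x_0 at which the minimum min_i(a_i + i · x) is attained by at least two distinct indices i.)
Roots: {-6, -2, 2}

Each tropical root is a break point of the lower envelope of the lines y = a_i + i · x (there are 4 lines, with slopes 0, 1, ..., 3). Only the lines that attain the minimum somewhere contribute to roots; other lines are dominated. Here the surviving (envelope) indices are i = 3, i = 2, i = 1, i = 0.
Intersections between consecutive envelope lines give the roots: for adjacent envelope indices i < j the intersection is x = (a_i − a_j) / (j − i). Reading off the sorted break points: {-6, -2, 2}.
Verification: at each break x_0, at least two indices attain the minimum of min_i(a_i + i · x_0).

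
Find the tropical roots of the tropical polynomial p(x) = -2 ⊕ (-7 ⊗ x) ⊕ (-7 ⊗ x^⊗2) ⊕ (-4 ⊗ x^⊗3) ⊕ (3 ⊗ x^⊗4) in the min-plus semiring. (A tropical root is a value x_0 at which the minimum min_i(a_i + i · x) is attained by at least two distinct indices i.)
Roots: {-7, -3, 0, 5}

Each tropical root is a break point of the lower envelope of the lines y = a_i + i · x (there are 5 lines, with slopes 0, 1, ..., 4). Only the lines that attain the minimum somewhere contribute to roots; other lines are dominated. Here the surviving (envelope) indices are i = 4, i = 3, i = 2, i = 1, i = 0.
Intersections between consecutive envelope lines give the roots: for adjacent envelope indices i < j the intersection is x = (a_i − a_j) / (j − i). Reading off the sorted break points: {-7, -3, 0, 5}.
Verification: at each break x_0, at least two indices attain the minimum of min_i(a_i + i · x_0).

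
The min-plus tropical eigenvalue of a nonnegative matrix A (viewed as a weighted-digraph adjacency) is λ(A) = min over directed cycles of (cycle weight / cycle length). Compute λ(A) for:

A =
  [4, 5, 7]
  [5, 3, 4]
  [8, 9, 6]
λ(A) = 3

Enumerate directed cycles and compute their means (weight / length). Sample:
  cycle 0 → 0: weight = 4, length = 1, mean = 4/1 ≈ 4.000
  cycle 1 → 1: weight = 3, length = 1, mean = 3/1 ≈ 3.000
  cycle 2 → 2: weight = 6, length = 1, mean = 6/1 ≈ 6.000
  cycle 0 → 1 → 0: weight = 10, length = 2, mean = 10/2 ≈ 5.000
  cycle 0 → 2 → 0: weight = 15, length = 2, mean = 15/2 ≈ 7.500
  cycle 1 → 0 → 1: weight = 10, length = 2, mean = 10/2 ≈ 5.000
Minimum mean = 3.000, attained e.g. along the cycle 1 → 1 with weight 3 and length 1. So λ(A) = 3/1 = 3.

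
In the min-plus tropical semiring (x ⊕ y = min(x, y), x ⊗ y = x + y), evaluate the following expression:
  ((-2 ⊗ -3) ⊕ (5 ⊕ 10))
((-2 ⊗ -3) ⊕ (5 ⊕ 10)) = -5

Expand innermost to outermost. Recall ⊕ takes the minimum of its arguments and ⊗ takes their sum. Working out the expression ((-2 ⊗ -3) ⊕ (5 ⊕ 10)) gives -5.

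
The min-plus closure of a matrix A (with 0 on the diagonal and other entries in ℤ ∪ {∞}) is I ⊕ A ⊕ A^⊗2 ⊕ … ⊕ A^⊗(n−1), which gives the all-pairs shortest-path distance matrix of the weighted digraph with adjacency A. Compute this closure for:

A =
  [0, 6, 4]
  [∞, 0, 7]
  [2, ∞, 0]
Closure =
  [0, 6, 4]
  [9, 0, 7]
  [2, 8, 0]

This is the Floyd-Warshall all-pairs shortest-path computation. For each intermediate vertex k = 0, 1, …, 2, update dist[i][j] ← min(dist[i][j], dist[i][k] + dist[k][j]). The final matrix gives, for each (i, j), the minimum total weight of any directed path from i to j (possibly empty when i = j).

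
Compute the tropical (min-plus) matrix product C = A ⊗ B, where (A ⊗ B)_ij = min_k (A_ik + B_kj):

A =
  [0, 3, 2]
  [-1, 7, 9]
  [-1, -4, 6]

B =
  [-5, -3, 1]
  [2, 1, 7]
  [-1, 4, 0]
A ⊗ B =
  [-5, -3, 1]
  [-6, -4, 0]
  [-6, -4, 0]

Apply the min-plus product entry-by-entry:
  C[0][0] = min over k of (A[0][0] + B[0][0] = 0 + -5 = -5, A[0][1] + B[1][0] = 3 + 2 = 5, A[0][2] + B[2][0] = 2 + -1 = 1) = -5 (attained at k = 0)
  C[0][1] = min over k of (A[0][0] + B[0][1] = 0 + -3 = -3, A[0][1] + B[1][1] = 3 + 1 = 4, A[0][2] + B[2][1] = 2 + 4 = 6) = -3 (attained at k = 0)
  C[0][2] = min over k of (A[0][0] + B[0][2] = 0 + 1 = 1, A[0][1] + B[1][2] = 3 + 7 = 10, A[0][2] + B[2][2] = 2 + 0 = 2) = 1 (attained at k = 0)
  C[1][0] = min over k of (A[1][0] + B[0][0] = -1 + -5 = -6, A[1][1] + B[1][0] = 7 + 2 = 9, A[1][2] + B[2][0] = 9 + -1 = 8) = -6 (attained at k = 0)
  C[1][1] = min over k of (A[1][0] + B[0][1] = -1 + -3 = -4, A[1][1] + B[1][1] = 7 + 1 = 8, A[1][2] + B[2][1] = 9 + 4 = 13) = -4 (attained at k = 0)
  C[1][2] = min over k of (A[1][0] + B[0][2] = -1 + 1 = 0, A[1][1] + B[1][2] = 7 + 7 = 14, A[1][2] + B[2][2] = 9 + 0 = 9) = 0 (attained at k = 0)
  C[2][0] = min over k of (A[2][0] + B[0][0] = -1 + -5 = -6, A[2][1] + B[1][0] = -4 + 2 = -2, A[2][2] + B[2][0] = 6 + -1 = 5) = -6 (attained at k = 0)
  C[2][1] = min over k of (A[2][0] + B[0][1] = -1 + -3 = -4, A[2][1] + B[1][1] = -4 + 1 = -3, A[2][2] + B[2][1] = 6 + 4 = 10) = -4 (attained at k = 0)
  C[2][2] = min over k of (A[2][0] + B[0][2] = -1 + 1 = 0, A[2][1] + B[1][2] = -4 + 7 = 3, A[2][2] + B[2][2] = 6 + 0 = 6) = 0 (attained at k = 0)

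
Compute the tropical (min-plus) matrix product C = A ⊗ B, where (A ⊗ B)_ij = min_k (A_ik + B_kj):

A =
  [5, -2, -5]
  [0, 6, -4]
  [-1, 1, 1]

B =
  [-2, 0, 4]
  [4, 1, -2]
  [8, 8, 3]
A ⊗ B =
  [2, -1, -4]
  [-2, 0, -1]
  [-3, -1, -1]

Apply the min-plus product entry-by-entry:
  C[0][0] = min over k of (A[0][0] + B[0][0] = 5 + -2 = 3, A[0][1] + B[1][0] = -2 + 4 = 2, A[0][2] + B[2][0] = -5 + 8 = 3) = 2 (attained at k = 1)
  C[0][1] = min over k of (A[0][0] + B[0][1] = 5 + 0 = 5, A[0][1] + B[1][1] = -2 + 1 = -1, A[0][2] + B[2][1] = -5 + 8 = 3) = -1 (attained at k = 1)
  C[0][2] = min over k of (A[0][0] + B[0][2] = 5 + 4 = 9, A[0][1] + B[1][2] = -2 + -2 = -4, A[0][2] + B[2][2] = -5 + 3 = -2) = -4 (attained at k = 1)
  C[1][0] = min over k of (A[1][0] + B[0][0] = 0 + -2 = -2, A[1][1] + B[1][0] = 6 + 4 = 10, A[1][2] + B[2][0] = -4 + 8 = 4) = -2 (attained at k = 0)
  C[1][1] = min over k of (A[1][0] + B[0][1] = 0 + 0 = 0, A[1][1] + B[1][1] = 6 + 1 = 7, A[1][2] + B[2][1] = -4 + 8 = 4) = 0 (attained at k = 0)
  C[1][2] = min over k of (A[1][0] + B[0][2] = 0 + 4 = 4, A[1][1] + B[1][2] = 6 + -2 = 4, A[1][2] + B[2][2] = -4 + 3 = -1) = -1 (attained at k = 2)
  C[2][0] = min over k of (A[2][0] + B[0][0] = -1 + -2 = -3, A[2][1] + B[1][0] = 1 + 4 = 5, A[2][2] + B[2][0] = 1 + 8 = 9) = -3 (attained at k = 0)
  C[2][1] = min over k of (A[2][0] + B[0][1] = -1 + 0 = -1, A[2][1] + B[1][1] = 1 + 1 = 2, A[2][2] + B[2][1] = 1 + 8 = 9) = -1 (attained at k = 0)
  C[2][2] = min over k of (A[2][0] + B[0][2] = -1 + 4 = 3, A[2][1] + B[1][2] = 1 + -2 = -1, A[2][2] + B[2][2] = 1 + 3 = 4) = -1 (attained at k = 1)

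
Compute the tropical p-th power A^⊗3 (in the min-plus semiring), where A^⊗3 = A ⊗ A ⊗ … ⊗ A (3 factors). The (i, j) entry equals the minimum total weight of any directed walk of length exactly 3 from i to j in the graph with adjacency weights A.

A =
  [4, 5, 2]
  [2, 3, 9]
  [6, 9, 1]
A^⊗3 =
  [9, 11, 4]
  [8, 9, 5]
  [8, 11, 3]

Each entry (A^⊗3)_ij equals the minimum over all length-3 walks i = v_0 → v_1 → … → v_3 = j of Σ_t A[v_t][v_{t+1}]. For example, for (i, j) = (0, 2) we minimise over 9 possible intermediate vertex sequences; the minimum is 4, attained along the walk 0 → 2 → 2 → 2.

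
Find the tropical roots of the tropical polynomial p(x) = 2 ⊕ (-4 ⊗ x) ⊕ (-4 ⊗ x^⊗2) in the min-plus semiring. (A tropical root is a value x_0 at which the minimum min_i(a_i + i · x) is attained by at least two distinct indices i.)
Roots: {0, 6}

Each tropical root is a break point of the lower envelope of the lines y = a_i + i · x (there are 3 lines, with slopes 0, 1, ..., 2). Only the lines that attain the minimum somewhere contribute to roots; other lines are dominated. Here the surviving (envelope) indices are i = 2, i = 1, i = 0.
Intersections between consecutive envelope lines give the roots: for adjacent envelope indices i < j the intersection is x = (a_i − a_j) / (j − i). Reading off the sorted break points: {0, 6}.
Verification: at each break x_0, at least two indices attain the minimum of min_i(a_i + i · x_0).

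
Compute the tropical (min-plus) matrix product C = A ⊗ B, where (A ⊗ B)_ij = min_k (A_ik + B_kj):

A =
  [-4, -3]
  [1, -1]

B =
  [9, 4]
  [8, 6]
A ⊗ B =
  [5, 0]
  [7, 5]

Apply the min-plus product entry-by-entry:
  C[0][0] = min over k of (A[0][0] + B[0][0] = -4 + 9 = 5, A[0][1] + B[1][0] = -3 + 8 = 5) = 5 (attained at k = 0)
  C[0][1] = min over k of (A[0][0] + B[0][1] = -4 + 4 = 0, A[0][1] + B[1][1] = -3 + 6 = 3) = 0 (attained at k = 0)
  C[1][0] = min over k of (A[1][0] + B[0][0] = 1 + 9 = 10, A[1][1] + B[1][0] = -1 + 8 = 7) = 7 (attained at k = 1)
  C[1][1] = min over k of (A[1][0] + B[0][1] = 1 + 4 = 5, A[1][1] + B[1][1] = -1 + 6 = 5) = 5 (attained at k = 0)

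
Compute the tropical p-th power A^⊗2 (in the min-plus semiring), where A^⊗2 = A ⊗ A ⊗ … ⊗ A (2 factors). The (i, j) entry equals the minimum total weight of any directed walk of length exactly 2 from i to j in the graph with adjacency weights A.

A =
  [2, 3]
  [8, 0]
A^⊗2 =
  [4, 3]
  [8, 0]

Each entry (A^⊗2)_ij equals the minimum over all length-2 walks i = v_0 → v_1 → … → v_2 = j of Σ_t A[v_t][v_{t+1}]. For example, for (i, j) = (0, 1) we minimise over 2 possible intermediate vertex sequences; the minimum is 3, attained along the walk 0 → 1 → 1.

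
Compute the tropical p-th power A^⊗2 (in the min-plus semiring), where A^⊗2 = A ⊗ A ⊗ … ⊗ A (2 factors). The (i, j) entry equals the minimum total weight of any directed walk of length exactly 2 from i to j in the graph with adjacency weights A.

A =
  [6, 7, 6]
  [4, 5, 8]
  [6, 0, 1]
A^⊗2 =
  [11, 6, 7]
  [9, 8, 9]
  [4, 1, 2]

Each entry (A^⊗2)_ij equals the minimum over all length-2 walks i = v_0 → v_1 → … → v_2 = j of Σ_t A[v_t][v_{t+1}]. For example, for (i, j) = (0, 2) we minimise over 3 possible intermediate vertex sequences; the minimum is 7, attained along the walk 0 → 2 → 2.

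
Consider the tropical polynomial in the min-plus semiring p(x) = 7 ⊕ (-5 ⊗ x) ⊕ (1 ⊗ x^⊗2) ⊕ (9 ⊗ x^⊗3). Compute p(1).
p(1) = -4

A tropical monomial a ⊗ x^⊗i evaluates to a + i · x. Evaluating each term at x = 1:
  Term 0 contributes 7 + 0 · 1 = 7
  Term 1 contributes -5 + 1 · 1 = -4
  Term 2 contributes 1 + 2 · 1 = 3
  Term 3 contributes 9 + 3 · 1 = 12
p(1) = ⊕ of these = min[7, -4, 3, 12] = -4.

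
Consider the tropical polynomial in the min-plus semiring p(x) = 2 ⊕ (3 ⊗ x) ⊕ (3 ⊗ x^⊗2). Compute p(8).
p(8) = 2

A tropical monomial a ⊗ x^⊗i evaluates to a + i · x. Evaluating each term at x = 8:
  Term 0 contributes 2 + 0 · 8 = 2
  Term 1 contributes 3 + 1 · 8 = 11
  Term 2 contributes 3 + 2 · 8 = 19
p(8) = ⊕ of these = min[2, 11, 19] = 2.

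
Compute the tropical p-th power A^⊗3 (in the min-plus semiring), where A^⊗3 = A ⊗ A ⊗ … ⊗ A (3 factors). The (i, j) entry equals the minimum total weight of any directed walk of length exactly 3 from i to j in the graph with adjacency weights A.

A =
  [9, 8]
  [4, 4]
A^⊗3 =
  [16, 16]
  [12, 12]

Each entry (A^⊗3)_ij equals the minimum over all length-3 walks i = v_0 → v_1 → … → v_3 = j of Σ_t A[v_t][v_{t+1}]. For example, for (i, j) = (0, 1) we minimise over 4 possible intermediate vertex sequences; the minimum is 16, attained along the walk 0 → 1 → 1 → 1.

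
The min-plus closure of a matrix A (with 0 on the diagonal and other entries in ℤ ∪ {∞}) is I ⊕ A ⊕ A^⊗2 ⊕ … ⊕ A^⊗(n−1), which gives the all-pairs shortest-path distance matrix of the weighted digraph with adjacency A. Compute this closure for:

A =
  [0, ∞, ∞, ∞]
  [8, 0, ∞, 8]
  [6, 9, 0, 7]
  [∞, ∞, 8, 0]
Closure =
  [0, ∞, ∞, ∞]
  [8, 0, 16, 8]
  [6, 9, 0, 7]
  [14, 17, 8, 0]

This is the Floyd-Warshall all-pairs shortest-path computation. For each intermediate vertex k = 0, 1, …, 3, update dist[i][j] ← min(dist[i][j], dist[i][k] + dist[k][j]). The final matrix gives, for each (i, j), the minimum total weight of any directed path from i to j (possibly empty when i = j).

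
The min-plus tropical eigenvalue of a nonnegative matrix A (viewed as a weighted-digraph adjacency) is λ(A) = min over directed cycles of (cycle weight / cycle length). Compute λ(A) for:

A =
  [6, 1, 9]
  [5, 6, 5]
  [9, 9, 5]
λ(A) = 3

Enumerate directed cycles and compute their means (weight / length). Sample:
  cycle 0 → 0: weight = 6, length = 1, mean = 6/1 ≈ 6.000
  cycle 1 → 1: weight = 6, length = 1, mean = 6/1 ≈ 6.000
  cycle 2 → 2: weight = 5, length = 1, mean = 5/1 ≈ 5.000
  cycle 0 → 1 → 0: weight = 6, length = 2, mean = 6/2 ≈ 3.000
  cycle 0 → 2 → 0: weight = 18, length = 2, mean = 18/2 ≈ 9.000
  cycle 1 → 0 → 1: weight = 6, length = 2, mean = 6/2 ≈ 3.000
Minimum mean = 3.000, attained e.g. along the cycle 0 → 1 → 0 with weight 6 and length 2. So λ(A) = 6/2 = 3.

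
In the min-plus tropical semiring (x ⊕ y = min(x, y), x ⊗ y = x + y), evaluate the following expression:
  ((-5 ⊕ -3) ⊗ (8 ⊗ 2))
((-5 ⊕ -3) ⊗ (8 ⊗ 2)) = 5

Expand innermost to outermost. Recall ⊕ takes the minimum of its arguments and ⊗ takes their sum. Working out the expression ((-5 ⊕ -3) ⊗ (8 ⊗ 2)) gives 5.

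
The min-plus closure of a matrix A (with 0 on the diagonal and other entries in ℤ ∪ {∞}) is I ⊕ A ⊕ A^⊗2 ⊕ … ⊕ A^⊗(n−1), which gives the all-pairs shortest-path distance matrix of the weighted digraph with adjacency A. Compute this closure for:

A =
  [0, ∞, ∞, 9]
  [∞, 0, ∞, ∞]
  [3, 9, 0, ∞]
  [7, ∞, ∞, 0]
Closure =
  [0, ∞, ∞, 9]
  [∞, 0, ∞, ∞]
  [3, 9, 0, 12]
  [7, ∞, ∞, 0]

This is the Floyd-Warshall all-pairs shortest-path computation. For each intermediate vertex k = 0, 1, …, 3, update dist[i][j] ← min(dist[i][j], dist[i][k] + dist[k][j]). The final matrix gives, for each (i, j), the minimum total weight of any directed path from i to j (possibly empty when i = j).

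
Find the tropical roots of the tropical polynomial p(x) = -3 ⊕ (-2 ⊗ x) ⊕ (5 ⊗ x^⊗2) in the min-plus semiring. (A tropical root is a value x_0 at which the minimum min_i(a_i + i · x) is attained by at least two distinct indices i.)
Roots: {-7, -1}

Each tropical root is a break point of the lower envelope of the lines y = a_i + i · x (there are 3 lines, with slopes 0, 1, ..., 2). Only the lines that attain the minimum somewhere contribute to roots; other lines are dominated. Here the surviving (envelope) indices are i = 2, i = 1, i = 0.
Intersections between consecutive envelope lines give the roots: for adjacent envelope indices i < j the intersection is x = (a_i − a_j) / (j − i). Reading off the sorted break points: {-7, -1}.
Verification: at each break x_0, at least two indices attain the minimum of min_i(a_i + i · x_0).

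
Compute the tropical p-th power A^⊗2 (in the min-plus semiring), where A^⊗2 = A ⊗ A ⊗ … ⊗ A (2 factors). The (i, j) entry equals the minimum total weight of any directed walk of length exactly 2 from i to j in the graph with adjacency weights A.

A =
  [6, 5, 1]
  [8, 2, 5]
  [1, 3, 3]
A^⊗2 =
  [2, 4, 4]
  [6, 4, 7]
  [4, 5, 2]

Each entry (A^⊗2)_ij equals the minimum over all length-2 walks i = v_0 → v_1 → … → v_2 = j of Σ_t A[v_t][v_{t+1}]. For example, for (i, j) = (0, 2) we minimise over 3 possible intermediate vertex sequences; the minimum is 4, attained along the walk 0 → 2 → 2.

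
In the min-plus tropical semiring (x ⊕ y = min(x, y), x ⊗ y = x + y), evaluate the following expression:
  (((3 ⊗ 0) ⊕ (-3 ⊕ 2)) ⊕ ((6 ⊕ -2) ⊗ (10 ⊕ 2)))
(((3 ⊗ 0) ⊕ (-3 ⊕ 2)) ⊕ ((6 ⊕ -2) ⊗ (10 ⊕ 2))) = -3

Expand innermost to outermost. Recall ⊕ takes the minimum of its arguments and ⊗ takes their sum. Working out the expression (((3 ⊗ 0) ⊕ (-3 ⊕ 2)) ⊕ ((6 ⊕ -2) ⊗ (10 ⊕ 2))) gives -3.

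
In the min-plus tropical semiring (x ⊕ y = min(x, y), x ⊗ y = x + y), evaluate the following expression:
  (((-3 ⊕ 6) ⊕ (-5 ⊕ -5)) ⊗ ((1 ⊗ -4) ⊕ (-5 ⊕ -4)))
(((-3 ⊕ 6) ⊕ (-5 ⊕ -5)) ⊗ ((1 ⊗ -4) ⊕ (-5 ⊕ -4))) = -10

Expand innermost to outermost. Recall ⊕ takes the minimum of its arguments and ⊗ takes their sum. Working out the expression (((-3 ⊕ 6) ⊕ (-5 ⊕ -5)) ⊗ ((1 ⊗ -4) ⊕ (-5 ⊕ -4))) gives -10.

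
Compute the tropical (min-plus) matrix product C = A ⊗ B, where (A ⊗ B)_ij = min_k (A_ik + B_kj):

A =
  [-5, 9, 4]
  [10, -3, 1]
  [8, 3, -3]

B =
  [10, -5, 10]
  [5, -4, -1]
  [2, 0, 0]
A ⊗ B =
  [5, -10, 4]
  [2, -7, -4]
  [-1, -3, -3]

Apply the min-plus product entry-by-entry:
  C[0][0] = min over k of (A[0][0] + B[0][0] = -5 + 10 = 5, A[0][1] + B[1][0] = 9 + 5 = 14, A[0][2] + B[2][0] = 4 + 2 = 6) = 5 (attained at k = 0)
  C[0][1] = min over k of (A[0][0] + B[0][1] = -5 + -5 = -10, A[0][1] + B[1][1] = 9 + -4 = 5, A[0][2] + B[2][1] = 4 + 0 = 4) = -10 (attained at k = 0)
  C[0][2] = min over k of (A[0][0] + B[0][2] = -5 + 10 = 5, A[0][1] + B[1][2] = 9 + -1 = 8, A[0][2] + B[2][2] = 4 + 0 = 4) = 4 (attained at k = 2)
  C[1][0] = min over k of (A[1][0] + B[0][0] = 10 + 10 = 20, A[1][1] + B[1][0] = -3 + 5 = 2, A[1][2] + B[2][0] = 1 + 2 = 3) = 2 (attained at k = 1)
  C[1][1] = min over k of (A[1][0] + B[0][1] = 10 + -5 = 5, A[1][1] + B[1][1] = -3 + -4 = -7, A[1][2] + B[2][1] = 1 + 0 = 1) = -7 (attained at k = 1)
  C[1][2] = min over k of (A[1][0] + B[0][2] = 10 + 10 = 20, A[1][1] + B[1][2] = -3 + -1 = -4, A[1][2] + B[2][2] = 1 + 0 = 1) = -4 (attained at k = 1)
  C[2][0] = min over k of (A[2][0] + B[0][0] = 8 + 10 = 18, A[2][1] + B[1][0] = 3 + 5 = 8, A[2][2] + B[2][0] = -3 + 2 = -1) = -1 (attained at k = 2)
  C[2][1] = min over k of (A[2][0] + B[0][1] = 8 + -5 = 3, A[2][1] + B[1][1] = 3 + -4 = -1, A[2][2] + B[2][1] = -3 + 0 = -3) = -3 (attained at k = 2)
  C[2][2] = min over k of (A[2][0] + B[0][2] = 8 + 10 = 18, A[2][1] + B[1][2] = 3 + -1 = 2, A[2][2] + B[2][2] = -3 + 0 = -3) = -3 (attained at k = 2)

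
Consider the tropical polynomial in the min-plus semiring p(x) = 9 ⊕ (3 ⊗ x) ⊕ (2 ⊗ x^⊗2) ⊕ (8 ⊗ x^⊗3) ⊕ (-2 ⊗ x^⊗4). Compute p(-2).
p(-2) = -10

A tropical monomial a ⊗ x^⊗i evaluates to a + i · x. Evaluating each term at x = -2:
  Term 0 contributes 9 + 0 · -2 = 9
  Term 1 contributes 3 + 1 · -2 = 1
  Term 2 contributes 2 + 2 · -2 = -2
  Term 3 contributes 8 + 3 · -2 = 2
  Term 4 contributes -2 + 4 · -2 = -10
p(-2) = ⊕ of these = min[9, 1, -2, 2, -10] = -10.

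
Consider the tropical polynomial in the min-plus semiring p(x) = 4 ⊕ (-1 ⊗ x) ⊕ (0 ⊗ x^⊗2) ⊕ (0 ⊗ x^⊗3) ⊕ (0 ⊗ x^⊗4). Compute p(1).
p(1) = 0

A tropical monomial a ⊗ x^⊗i evaluates to a + i · x. Evaluating each term at x = 1:
  Term 0 contributes 4 + 0 · 1 = 4
  Term 1 contributes -1 + 1 · 1 = 0
  Term 2 contributes 0 + 2 · 1 = 2
  Term 3 contributes 0 + 3 · 1 = 3
  Term 4 contributes 0 + 4 · 1 = 4
p(1) = ⊕ of these = min[4, 0, 2, 3, 4] = 0.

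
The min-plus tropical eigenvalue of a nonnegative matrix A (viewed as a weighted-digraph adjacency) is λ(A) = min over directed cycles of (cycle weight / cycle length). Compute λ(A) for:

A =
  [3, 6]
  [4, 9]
λ(A) = 3

Enumerate directed cycles and compute their means (weight / length). Sample:
  cycle 0 → 0: weight = 3, length = 1, mean = 3/1 ≈ 3.000
  cycle 1 → 1: weight = 9, length = 1, mean = 9/1 ≈ 9.000
  cycle 0 → 1 → 0: weight = 10, length = 2, mean = 10/2 ≈ 5.000
  cycle 1 → 0 → 1: weight = 10, length = 2, mean = 10/2 ≈ 5.000
Minimum mean = 3.000, attained e.g. along the cycle 0 → 0 with weight 3 and length 1. So λ(A) = 3/1 = 3.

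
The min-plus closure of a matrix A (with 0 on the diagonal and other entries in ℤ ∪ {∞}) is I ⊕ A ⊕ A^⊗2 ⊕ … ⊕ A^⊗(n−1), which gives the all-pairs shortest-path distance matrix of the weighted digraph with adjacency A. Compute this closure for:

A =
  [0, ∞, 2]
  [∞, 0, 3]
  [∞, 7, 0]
Closure =
  [0, 9, 2]
  [∞, 0, 3]
  [∞, 7, 0]

This is the Floyd-Warshall all-pairs shortest-path computation. For each intermediate vertex k = 0, 1, …, 2, update dist[i][j] ← min(dist[i][j], dist[i][k] + dist[k][j]). The final matrix gives, for each (i, j), the minimum total weight of any directed path from i to j (possibly empty when i = j).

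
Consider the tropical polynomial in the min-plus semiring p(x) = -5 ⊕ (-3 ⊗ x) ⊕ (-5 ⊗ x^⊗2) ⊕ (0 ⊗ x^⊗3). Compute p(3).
p(3) = -5

A tropical monomial a ⊗ x^⊗i evaluates to a + i · x. Evaluating each term at x = 3:
  Term 0 contributes -5 + 0 · 3 = -5
  Term 1 contributes -3 + 1 · 3 = 0
  Term 2 contributes -5 + 2 · 3 = 1
  Term 3 contributes 0 + 3 · 3 = 9
p(3) = ⊕ of these = min[-5, 0, 1, 9] = -5.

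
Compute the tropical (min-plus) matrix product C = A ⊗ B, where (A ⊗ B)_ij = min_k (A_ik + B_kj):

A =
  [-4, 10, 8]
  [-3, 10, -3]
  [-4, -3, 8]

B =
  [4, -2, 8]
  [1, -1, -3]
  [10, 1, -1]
A ⊗ B =
  [0, -6, 4]
  [1, -5, -4]
  [-2, -6, -6]

Apply the min-plus product entry-by-entry:
  C[0][0] = min over k of (A[0][0] + B[0][0] = -4 + 4 = 0, A[0][1] + B[1][0] = 10 + 1 = 11, A[0][2] + B[2][0] = 8 + 10 = 18) = 0 (attained at k = 0)
  C[0][1] = min over k of (A[0][0] + B[0][1] = -4 + -2 = -6, A[0][1] + B[1][1] = 10 + -1 = 9, A[0][2] + B[2][1] = 8 + 1 = 9) = -6 (attained at k = 0)
  C[0][2] = min over k of (A[0][0] + B[0][2] = -4 + 8 = 4, A[0][1] + B[1][2] = 10 + -3 = 7, A[0][2] + B[2][2] = 8 + -1 = 7) = 4 (attained at k = 0)
  C[1][0] = min over k of (A[1][0] + B[0][0] = -3 + 4 = 1, A[1][1] + B[1][0] = 10 + 1 = 11, A[1][2] + B[2][0] = -3 + 10 = 7) = 1 (attained at k = 0)
  C[1][1] = min over k of (A[1][0] + B[0][1] = -3 + -2 = -5, A[1][1] + B[1][1] = 10 + -1 = 9, A[1][2] + B[2][1] = -3 + 1 = -2) = -5 (attained at k = 0)
  C[1][2] = min over k of (A[1][0] + B[0][2] = -3 + 8 = 5, A[1][1] + B[1][2] = 10 + -3 = 7, A[1][2] + B[2][2] = -3 + -1 = -4) = -4 (attained at k = 2)
  C[2][0] = min over k of (A[2][0] + B[0][0] = -4 + 4 = 0, A[2][1] + B[1][0] = -3 + 1 = -2, A[2][2] + B[2][0] = 8 + 10 = 18) = -2 (attained at k = 1)
  C[2][1] = min over k of (A[2][0] + B[0][1] = -4 + -2 = -6, A[2][1] + B[1][1] = -3 + -1 = -4, A[2][2] + B[2][1] = 8 + 1 = 9) = -6 (attained at k = 0)
  C[2][2] = min over k of (A[2][0] + B[0][2] = -4 + 8 = 4, A[2][1] + B[1][2] = -3 + -3 = -6, A[2][2] + B[2][2] = 8 + -1 = 7) = -6 (attained at k = 1)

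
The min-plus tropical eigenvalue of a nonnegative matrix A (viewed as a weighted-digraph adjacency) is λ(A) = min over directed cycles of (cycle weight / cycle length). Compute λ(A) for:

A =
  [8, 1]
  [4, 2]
λ(A) = 2

Enumerate directed cycles and compute their means (weight / length). Sample:
  cycle 0 → 0: weight = 8, length = 1, mean = 8/1 ≈ 8.000
  cycle 1 → 1: weight = 2, length = 1, mean = 2/1 ≈ 2.000
  cycle 0 → 1 → 0: weight = 5, length = 2, mean = 5/2 ≈ 2.500
  cycle 1 → 0 → 1: weight = 5, length = 2, mean = 5/2 ≈ 2.500
Minimum mean = 2.000, attained e.g. along the cycle 1 → 1 with weight 2 and length 1. So λ(A) = 2/1 = 2.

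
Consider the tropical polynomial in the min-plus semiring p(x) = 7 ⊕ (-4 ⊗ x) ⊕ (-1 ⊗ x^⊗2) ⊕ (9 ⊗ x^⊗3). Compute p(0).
p(0) = -4

A tropical monomial a ⊗ x^⊗i evaluates to a + i · x. Evaluating each term at x = 0:
  Term 0 contributes 7 + 0 · 0 = 7
  Term 1 contributes -4 + 1 · 0 = -4
  Term 2 contributes -1 + 2 · 0 = -1
  Term 3 contributes 9 + 3 · 0 = 9
p(0) = ⊕ of these = min[7, -4, -1, 9] = -4.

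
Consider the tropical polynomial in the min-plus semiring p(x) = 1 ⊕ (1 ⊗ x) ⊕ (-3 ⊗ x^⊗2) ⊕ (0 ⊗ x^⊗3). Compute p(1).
p(1) = -1

A tropical monomial a ⊗ x^⊗i evaluates to a + i · x. Evaluating each term at x = 1:
  Term 0 contributes 1 + 0 · 1 = 1
  Term 1 contributes 1 + 1 · 1 = 2
  Term 2 contributes -3 + 2 · 1 = -1
  Term 3 contributes 0 + 3 · 1 = 3
p(1) = ⊕ of these = min[1, 2, -1, 3] = -1.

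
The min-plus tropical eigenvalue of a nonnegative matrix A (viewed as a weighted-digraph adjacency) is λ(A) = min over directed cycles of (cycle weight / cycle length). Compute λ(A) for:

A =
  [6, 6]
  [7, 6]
λ(A) = 6

Enumerate directed cycles and compute their means (weight / length). Sample:
  cycle 0 → 0: weight = 6, length = 1, mean = 6/1 ≈ 6.000
  cycle 1 → 1: weight = 6, length = 1, mean = 6/1 ≈ 6.000
  cycle 0 → 1 → 0: weight = 13, length = 2, mean = 13/2 ≈ 6.500
  cycle 1 → 0 → 1: weight = 13, length = 2, mean = 13/2 ≈ 6.500
Minimum mean = 6.000, attained e.g. along the cycle 0 → 0 with weight 6 and length 1. So λ(A) = 6/1 = 6.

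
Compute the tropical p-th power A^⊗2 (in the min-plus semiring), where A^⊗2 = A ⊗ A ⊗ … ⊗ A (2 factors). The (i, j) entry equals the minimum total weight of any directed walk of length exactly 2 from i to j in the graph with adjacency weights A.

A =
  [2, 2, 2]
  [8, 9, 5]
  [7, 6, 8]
A^⊗2 =
  [4, 4, 4]
  [10, 10, 10]
  [9, 9, 9]

Each entry (A^⊗2)_ij equals the minimum over all length-2 walks i = v_0 → v_1 → … → v_2 = j of Σ_t A[v_t][v_{t+1}]. For example, for (i, j) = (0, 2) we minimise over 3 possible intermediate vertex sequences; the minimum is 4, attained along the walk 0 → 0 → 2.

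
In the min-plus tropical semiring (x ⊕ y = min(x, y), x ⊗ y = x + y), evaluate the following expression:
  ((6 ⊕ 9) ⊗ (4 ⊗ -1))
((6 ⊕ 9) ⊗ (4 ⊗ -1)) = 9

Expand innermost to outermost. Recall ⊕ takes the minimum of its arguments and ⊗ takes their sum. Working out the expression ((6 ⊕ 9) ⊗ (4 ⊗ -1)) gives 9.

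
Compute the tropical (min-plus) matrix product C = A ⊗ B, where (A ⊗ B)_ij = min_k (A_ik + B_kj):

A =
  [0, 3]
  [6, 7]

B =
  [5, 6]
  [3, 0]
A ⊗ B =
  [5, 3]
  [10, 7]

Apply the min-plus product entry-by-entry:
  C[0][0] = min over k of (A[0][0] + B[0][0] = 0 + 5 = 5, A[0][1] + B[1][0] = 3 + 3 = 6) = 5 (attained at k = 0)
  C[0][1] = min over k of (A[0][0] + B[0][1] = 0 + 6 = 6, A[0][1] + B[1][1] = 3 + 0 = 3) = 3 (attained at k = 1)
  C[1][0] = min over k of (A[1][0] + B[0][0] = 6 + 5 = 11, A[1][1] + B[1][0] = 7 + 3 = 10) = 10 (attained at k = 1)
  C[1][1] = min over k of (A[1][0] + B[0][1] = 6 + 6 = 12, A[1][1] + B[1][1] = 7 + 0 = 7) = 7 (attained at k = 1)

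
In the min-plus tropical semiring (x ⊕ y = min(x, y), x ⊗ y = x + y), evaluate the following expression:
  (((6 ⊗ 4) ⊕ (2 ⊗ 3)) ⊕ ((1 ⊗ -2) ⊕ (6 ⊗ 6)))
(((6 ⊗ 4) ⊕ (2 ⊗ 3)) ⊕ ((1 ⊗ -2) ⊕ (6 ⊗ 6))) = -1

Expand innermost to outermost. Recall ⊕ takes the minimum of its arguments and ⊗ takes their sum. Working out the expression (((6 ⊗ 4) ⊕ (2 ⊗ 3)) ⊕ ((1 ⊗ -2) ⊕ (6 ⊗ 6))) gives -1.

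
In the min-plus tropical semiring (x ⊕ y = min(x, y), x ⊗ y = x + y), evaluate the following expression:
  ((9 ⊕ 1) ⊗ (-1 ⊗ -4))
((9 ⊕ 1) ⊗ (-1 ⊗ -4)) = -4

Expand innermost to outermost. Recall ⊕ takes the minimum of its arguments and ⊗ takes their sum. Working out the expression ((9 ⊕ 1) ⊗ (-1 ⊗ -4)) gives -4.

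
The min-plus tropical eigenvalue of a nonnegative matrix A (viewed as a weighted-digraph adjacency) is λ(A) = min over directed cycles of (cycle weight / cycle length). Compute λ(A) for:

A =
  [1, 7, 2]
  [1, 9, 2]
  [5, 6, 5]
λ(A) = 1

Enumerate directed cycles and compute their means (weight / length). Sample:
  cycle 0 → 0: weight = 1, length = 1, mean = 1/1 ≈ 1.000
  cycle 1 → 1: weight = 9, length = 1, mean = 9/1 ≈ 9.000
  cycle 2 → 2: weight = 5, length = 1, mean = 5/1 ≈ 5.000
  cycle 0 → 1 → 0: weight = 8, length = 2, mean = 8/2 ≈ 4.000
  cycle 0 → 2 → 0: weight = 7, length = 2, mean = 7/2 ≈ 3.500
  cycle 1 → 0 → 1: weight = 8, length = 2, mean = 8/2 ≈ 4.000
Minimum mean = 1.000, attained e.g. along the cycle 0 → 0 with weight 1 and length 1. So λ(A) = 1/1 = 1.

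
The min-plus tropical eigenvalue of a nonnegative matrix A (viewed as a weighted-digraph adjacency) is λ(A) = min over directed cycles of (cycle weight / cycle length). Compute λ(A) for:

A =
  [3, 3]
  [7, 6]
λ(A) = 3

Enumerate directed cycles and compute their means (weight / length). Sample:
  cycle 0 → 0: weight = 3, length = 1, mean = 3/1 ≈ 3.000
  cycle 1 → 1: weight = 6, length = 1, mean = 6/1 ≈ 6.000
  cycle 0 → 1 → 0: weight = 10, length = 2, mean = 10/2 ≈ 5.000
  cycle 1 → 0 → 1: weight = 10, length = 2, mean = 10/2 ≈ 5.000
Minimum mean = 3.000, attained e.g. along the cycle 0 → 0 with weight 3 and length 1. So λ(A) = 3/1 = 3.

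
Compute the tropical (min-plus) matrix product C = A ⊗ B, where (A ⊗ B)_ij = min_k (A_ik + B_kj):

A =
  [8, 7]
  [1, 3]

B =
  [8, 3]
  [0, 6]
A ⊗ B =
  [7, 11]
  [3, 4]

Apply the min-plus product entry-by-entry:
  C[0][0] = min over k of (A[0][0] + B[0][0] = 8 + 8 = 16, A[0][1] + B[1][0] = 7 + 0 = 7) = 7 (attained at k = 1)
  C[0][1] = min over k of (A[0][0] + B[0][1] = 8 + 3 = 11, A[0][1] + B[1][1] = 7 + 6 = 13) = 11 (attained at k = 0)
  C[1][0] = min over k of (A[1][0] + B[0][0] = 1 + 8 = 9, A[1][1] + B[1][0] = 3 + 0 = 3) = 3 (attained at k = 1)
  C[1][1] = min over k of (A[1][0] + B[0][1] = 1 + 3 = 4, A[1][1] + B[1][1] = 3 + 6 = 9) = 4 (attained at k = 0)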